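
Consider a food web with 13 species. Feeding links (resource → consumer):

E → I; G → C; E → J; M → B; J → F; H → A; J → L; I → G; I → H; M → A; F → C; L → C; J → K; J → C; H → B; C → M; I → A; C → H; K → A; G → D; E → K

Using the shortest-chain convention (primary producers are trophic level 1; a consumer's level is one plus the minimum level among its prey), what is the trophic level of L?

Trophic level 3

E is a producer → level 1.
J eats E → level 2.
L eats J → level 3.
No prey of L is below level 2, so 3 is the minimum.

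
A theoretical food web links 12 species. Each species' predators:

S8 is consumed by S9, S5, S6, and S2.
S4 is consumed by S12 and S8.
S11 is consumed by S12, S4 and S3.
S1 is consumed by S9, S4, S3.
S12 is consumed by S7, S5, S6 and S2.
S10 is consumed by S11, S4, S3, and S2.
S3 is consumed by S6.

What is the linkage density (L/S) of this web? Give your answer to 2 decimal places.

L/S = 1.75

There are L = 21 links among S = 12 species.
L/S = 21/12 = 1.7500 ≈ 1.75.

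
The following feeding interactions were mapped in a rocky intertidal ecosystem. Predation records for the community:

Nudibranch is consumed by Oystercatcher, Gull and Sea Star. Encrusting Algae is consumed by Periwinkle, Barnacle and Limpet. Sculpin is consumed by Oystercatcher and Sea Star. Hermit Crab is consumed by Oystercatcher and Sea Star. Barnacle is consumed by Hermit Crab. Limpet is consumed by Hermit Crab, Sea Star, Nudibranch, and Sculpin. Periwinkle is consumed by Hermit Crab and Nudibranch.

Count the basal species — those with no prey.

1

Basal species (no prey listed): Encrusting Algae.
Count: 1.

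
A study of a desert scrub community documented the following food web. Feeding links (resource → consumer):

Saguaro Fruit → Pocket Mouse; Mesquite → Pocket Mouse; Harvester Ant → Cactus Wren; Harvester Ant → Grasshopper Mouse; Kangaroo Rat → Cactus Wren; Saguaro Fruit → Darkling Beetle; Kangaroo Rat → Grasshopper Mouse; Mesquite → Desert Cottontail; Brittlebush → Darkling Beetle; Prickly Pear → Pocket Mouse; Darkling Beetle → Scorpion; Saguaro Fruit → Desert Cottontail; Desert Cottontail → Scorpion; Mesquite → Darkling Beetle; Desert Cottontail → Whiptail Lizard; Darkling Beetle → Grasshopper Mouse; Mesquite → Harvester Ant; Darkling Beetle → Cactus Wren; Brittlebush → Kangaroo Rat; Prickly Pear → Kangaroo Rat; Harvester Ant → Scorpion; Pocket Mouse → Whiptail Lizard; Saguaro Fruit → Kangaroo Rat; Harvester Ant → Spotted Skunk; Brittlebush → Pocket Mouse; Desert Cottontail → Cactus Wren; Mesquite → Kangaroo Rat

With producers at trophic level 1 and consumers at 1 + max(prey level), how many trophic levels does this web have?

Producers (level 1): Brittlebush, Mesquite, Prickly Pear, Saguaro Fruit.
Brittlebush → Pocket Mouse → Whiptail Lizard gives Whiptail Lizard level 3.
No species has a prey at level 3, so no species reaches level 4.

3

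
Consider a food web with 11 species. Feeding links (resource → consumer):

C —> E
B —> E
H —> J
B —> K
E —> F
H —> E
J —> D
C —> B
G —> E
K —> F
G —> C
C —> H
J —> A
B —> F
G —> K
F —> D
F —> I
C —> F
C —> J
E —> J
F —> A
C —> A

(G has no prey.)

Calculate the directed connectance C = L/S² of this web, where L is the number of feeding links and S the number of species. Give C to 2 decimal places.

The web has S = 11 species and L = 22 feeding links.
C = L / S² = 22 / 121 = 0.1818 ≈ 0.18.

C = 0.18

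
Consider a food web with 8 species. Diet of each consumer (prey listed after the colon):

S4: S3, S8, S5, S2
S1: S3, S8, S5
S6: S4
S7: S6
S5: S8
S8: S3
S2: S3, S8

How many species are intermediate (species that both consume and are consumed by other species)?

5

Intermediate species (has both prey and predators): S8, S5, S2, S4, S6.
Count: 5.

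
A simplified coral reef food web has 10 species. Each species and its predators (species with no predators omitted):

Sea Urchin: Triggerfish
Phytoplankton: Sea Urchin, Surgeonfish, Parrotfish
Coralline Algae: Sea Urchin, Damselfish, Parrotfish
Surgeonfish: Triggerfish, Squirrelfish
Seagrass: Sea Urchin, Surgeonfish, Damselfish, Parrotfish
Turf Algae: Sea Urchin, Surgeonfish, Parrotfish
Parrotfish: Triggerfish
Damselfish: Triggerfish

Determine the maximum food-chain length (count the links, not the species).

2 links

One longest chain: Seagrass → Sea Urchin → Triggerfish.
It has 3 species and 2 links.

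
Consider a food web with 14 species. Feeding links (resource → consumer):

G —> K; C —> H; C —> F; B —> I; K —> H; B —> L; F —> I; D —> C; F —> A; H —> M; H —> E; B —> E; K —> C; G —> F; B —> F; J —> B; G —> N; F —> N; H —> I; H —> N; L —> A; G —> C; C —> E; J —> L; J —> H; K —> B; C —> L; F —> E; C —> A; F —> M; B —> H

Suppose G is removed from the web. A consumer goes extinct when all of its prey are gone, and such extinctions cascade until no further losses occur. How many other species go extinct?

1

Remove G.
Round 1: K (all prey gone) → extinct.
No further losses. Total secondary extinctions: 1.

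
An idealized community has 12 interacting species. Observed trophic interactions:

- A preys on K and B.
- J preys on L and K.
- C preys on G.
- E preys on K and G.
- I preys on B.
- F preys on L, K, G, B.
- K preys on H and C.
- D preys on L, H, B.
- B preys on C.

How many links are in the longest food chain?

3 links

One longest chain: G → C → K → J.
It has 4 species and 3 links.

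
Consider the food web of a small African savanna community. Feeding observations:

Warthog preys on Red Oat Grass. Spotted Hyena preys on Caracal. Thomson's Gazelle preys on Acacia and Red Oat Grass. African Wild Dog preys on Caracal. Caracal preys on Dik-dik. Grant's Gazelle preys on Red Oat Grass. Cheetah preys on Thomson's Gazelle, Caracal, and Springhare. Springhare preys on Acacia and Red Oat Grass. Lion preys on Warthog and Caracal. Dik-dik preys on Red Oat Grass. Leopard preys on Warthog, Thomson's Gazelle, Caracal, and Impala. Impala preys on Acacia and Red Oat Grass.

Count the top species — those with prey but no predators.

6

Top species (has prey, but nothing eats it): Grant's Gazelle, Spotted Hyena, Cheetah, Lion, Leopard, African Wild Dog.
Count: 6.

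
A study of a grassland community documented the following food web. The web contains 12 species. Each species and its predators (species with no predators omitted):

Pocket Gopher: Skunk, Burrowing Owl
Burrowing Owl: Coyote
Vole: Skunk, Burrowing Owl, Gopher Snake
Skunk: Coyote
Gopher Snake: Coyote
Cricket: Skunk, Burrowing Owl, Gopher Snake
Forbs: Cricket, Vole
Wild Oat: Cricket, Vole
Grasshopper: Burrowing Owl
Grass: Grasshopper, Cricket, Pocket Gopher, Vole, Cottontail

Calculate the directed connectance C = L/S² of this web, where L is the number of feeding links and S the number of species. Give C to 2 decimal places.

C = 0.15

The web has S = 12 species and L = 21 feeding links.
C = L / S² = 21 / 144 = 0.1458 ≈ 0.15.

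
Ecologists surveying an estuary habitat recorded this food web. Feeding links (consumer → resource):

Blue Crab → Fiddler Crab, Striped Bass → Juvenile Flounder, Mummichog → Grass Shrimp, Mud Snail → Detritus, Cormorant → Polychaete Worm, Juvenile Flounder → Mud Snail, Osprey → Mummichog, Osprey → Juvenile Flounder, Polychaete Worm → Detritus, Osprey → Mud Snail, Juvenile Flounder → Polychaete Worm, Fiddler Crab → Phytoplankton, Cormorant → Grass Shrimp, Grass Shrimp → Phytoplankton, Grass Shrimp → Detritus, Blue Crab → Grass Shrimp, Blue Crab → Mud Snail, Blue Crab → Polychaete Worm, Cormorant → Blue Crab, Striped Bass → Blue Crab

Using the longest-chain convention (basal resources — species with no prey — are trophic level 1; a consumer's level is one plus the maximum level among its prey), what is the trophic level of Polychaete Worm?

Detritus has no prey (basal) → level 1.
Polychaete Worm eats Detritus → level 2.

Trophic level 2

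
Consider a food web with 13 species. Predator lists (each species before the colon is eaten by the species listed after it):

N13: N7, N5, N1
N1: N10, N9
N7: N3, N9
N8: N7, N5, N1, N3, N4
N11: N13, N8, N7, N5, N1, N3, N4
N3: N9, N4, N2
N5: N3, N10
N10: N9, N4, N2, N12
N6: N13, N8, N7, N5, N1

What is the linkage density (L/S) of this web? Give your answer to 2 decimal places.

L/S = 2.54

There are L = 33 links among S = 13 species.
L/S = 33/13 = 2.5385 ≈ 2.54.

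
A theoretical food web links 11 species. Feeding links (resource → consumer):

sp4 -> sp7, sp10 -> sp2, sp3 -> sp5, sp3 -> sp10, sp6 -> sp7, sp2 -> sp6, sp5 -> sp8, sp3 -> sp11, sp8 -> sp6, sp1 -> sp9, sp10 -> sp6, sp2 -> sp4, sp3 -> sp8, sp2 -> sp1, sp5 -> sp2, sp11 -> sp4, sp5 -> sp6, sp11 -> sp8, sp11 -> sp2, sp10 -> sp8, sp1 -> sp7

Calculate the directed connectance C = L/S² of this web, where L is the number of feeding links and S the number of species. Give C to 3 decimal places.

C = 0.174

The web has S = 11 species and L = 21 feeding links.
C = L / S² = 21 / 121 = 0.1736 ≈ 0.174.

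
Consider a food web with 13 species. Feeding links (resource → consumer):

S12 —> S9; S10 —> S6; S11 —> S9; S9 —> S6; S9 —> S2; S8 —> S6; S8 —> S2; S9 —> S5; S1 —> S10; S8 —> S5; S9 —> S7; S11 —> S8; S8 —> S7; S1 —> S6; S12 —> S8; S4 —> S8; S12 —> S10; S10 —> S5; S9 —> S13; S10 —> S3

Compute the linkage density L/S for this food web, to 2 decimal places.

L/S = 1.54

There are L = 20 links among S = 13 species.
L/S = 20/13 = 1.5385 ≈ 1.54.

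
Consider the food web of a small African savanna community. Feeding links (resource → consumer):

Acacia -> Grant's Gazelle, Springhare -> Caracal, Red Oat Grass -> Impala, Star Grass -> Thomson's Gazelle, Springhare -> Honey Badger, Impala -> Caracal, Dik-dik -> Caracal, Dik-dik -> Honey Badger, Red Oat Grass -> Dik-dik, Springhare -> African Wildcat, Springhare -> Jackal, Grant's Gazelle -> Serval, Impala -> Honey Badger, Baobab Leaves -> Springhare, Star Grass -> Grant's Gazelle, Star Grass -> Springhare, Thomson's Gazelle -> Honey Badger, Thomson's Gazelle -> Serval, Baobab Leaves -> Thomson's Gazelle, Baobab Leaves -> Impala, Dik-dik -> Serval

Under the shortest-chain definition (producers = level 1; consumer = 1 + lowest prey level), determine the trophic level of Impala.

Red Oat Grass is a producer → level 1.
Impala eats Red Oat Grass → level 2.

Trophic level 2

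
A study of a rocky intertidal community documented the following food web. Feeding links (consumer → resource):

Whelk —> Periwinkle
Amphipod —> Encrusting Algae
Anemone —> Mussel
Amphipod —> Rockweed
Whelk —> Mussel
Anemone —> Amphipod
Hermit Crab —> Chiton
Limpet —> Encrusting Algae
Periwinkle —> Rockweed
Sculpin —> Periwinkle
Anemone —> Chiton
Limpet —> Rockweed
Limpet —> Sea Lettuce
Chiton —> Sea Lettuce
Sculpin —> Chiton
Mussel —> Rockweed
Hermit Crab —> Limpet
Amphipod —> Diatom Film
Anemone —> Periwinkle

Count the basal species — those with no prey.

Basal species (no prey listed): Sea Lettuce, Rockweed, Encrusting Algae, Diatom Film.
Count: 4.

4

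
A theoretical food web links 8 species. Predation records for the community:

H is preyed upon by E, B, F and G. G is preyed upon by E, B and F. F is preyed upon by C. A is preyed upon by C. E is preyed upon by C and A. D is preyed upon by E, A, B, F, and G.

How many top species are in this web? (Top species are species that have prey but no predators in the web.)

Top species (has prey, but nothing eats it): B, C.
Count: 2.

2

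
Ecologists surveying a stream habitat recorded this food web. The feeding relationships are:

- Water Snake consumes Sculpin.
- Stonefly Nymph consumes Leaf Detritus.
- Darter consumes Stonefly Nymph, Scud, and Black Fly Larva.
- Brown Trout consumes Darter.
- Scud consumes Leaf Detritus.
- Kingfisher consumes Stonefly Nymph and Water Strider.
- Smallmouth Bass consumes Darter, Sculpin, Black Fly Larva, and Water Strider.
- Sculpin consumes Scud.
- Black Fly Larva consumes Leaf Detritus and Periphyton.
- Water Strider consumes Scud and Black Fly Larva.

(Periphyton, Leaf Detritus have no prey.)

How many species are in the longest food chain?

4 species

One longest chain: Periphyton → Black Fly Larva → Water Strider → Kingfisher.
It has 4 species and 3 links.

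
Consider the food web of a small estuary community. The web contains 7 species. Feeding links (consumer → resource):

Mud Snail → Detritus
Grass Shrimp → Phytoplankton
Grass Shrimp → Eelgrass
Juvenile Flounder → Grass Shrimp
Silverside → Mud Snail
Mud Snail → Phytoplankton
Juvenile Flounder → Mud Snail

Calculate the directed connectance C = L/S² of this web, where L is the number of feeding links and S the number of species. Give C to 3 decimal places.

C = 0.143

The web has S = 7 species and L = 7 feeding links.
C = L / S² = 7 / 49 = 0.1429 ≈ 0.143.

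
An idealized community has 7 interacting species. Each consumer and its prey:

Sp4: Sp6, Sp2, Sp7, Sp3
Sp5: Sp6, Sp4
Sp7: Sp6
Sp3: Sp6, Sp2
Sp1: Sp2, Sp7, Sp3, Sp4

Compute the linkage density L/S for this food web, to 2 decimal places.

There are L = 13 links among S = 7 species.
L/S = 13/7 = 1.8571 ≈ 1.86.

L/S = 1.86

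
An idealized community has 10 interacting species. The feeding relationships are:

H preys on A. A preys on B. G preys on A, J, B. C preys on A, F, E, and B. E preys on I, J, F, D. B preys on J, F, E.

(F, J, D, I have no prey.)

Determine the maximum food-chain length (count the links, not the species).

One longest chain: F → E → B → A → H.
It has 5 species and 4 links.

4 links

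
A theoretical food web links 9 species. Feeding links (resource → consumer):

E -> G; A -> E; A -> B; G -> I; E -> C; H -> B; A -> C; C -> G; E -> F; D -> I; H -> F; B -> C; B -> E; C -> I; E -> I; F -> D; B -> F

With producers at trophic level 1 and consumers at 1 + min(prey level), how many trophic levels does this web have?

3

Producers (level 1): H, A.
Following each consumer down to its lowest-level prey: H → F → D (levels 1 through 3).
All prey of D (F 2) are at level 2 or above, so D is at level 1 + 2 = 3.
Every consumer has at least one prey at level 2 or below, so none exceeds level 3.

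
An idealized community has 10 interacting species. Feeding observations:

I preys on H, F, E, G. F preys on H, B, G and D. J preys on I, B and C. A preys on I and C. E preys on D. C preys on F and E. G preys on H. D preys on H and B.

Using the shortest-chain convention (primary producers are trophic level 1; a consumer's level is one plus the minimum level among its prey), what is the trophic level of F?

Trophic level 2

H is a producer → level 1.
F eats H → level 2.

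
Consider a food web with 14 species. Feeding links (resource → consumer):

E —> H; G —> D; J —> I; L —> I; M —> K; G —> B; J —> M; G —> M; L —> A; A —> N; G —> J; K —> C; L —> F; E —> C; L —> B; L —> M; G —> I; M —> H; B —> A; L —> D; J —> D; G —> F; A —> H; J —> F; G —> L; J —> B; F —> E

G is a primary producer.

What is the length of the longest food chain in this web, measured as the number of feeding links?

4 links

One longest chain: G → J → F → E → H.
It has 5 species and 4 links.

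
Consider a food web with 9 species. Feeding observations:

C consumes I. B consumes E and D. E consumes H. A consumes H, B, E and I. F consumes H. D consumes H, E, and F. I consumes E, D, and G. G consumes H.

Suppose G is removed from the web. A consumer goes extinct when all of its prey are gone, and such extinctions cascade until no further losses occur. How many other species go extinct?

Remove G.
Every predator of it retains at least one other prey: I still has E, D.
No consumer loses all prey, so no secondary extinctions occur.

0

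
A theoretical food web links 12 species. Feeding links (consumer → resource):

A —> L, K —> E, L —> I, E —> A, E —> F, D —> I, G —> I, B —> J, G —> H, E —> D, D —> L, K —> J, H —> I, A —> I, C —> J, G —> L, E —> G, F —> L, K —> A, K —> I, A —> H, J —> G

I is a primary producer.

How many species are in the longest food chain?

5 species

One longest chain: I → H → G → J → C.
It has 5 species and 4 links.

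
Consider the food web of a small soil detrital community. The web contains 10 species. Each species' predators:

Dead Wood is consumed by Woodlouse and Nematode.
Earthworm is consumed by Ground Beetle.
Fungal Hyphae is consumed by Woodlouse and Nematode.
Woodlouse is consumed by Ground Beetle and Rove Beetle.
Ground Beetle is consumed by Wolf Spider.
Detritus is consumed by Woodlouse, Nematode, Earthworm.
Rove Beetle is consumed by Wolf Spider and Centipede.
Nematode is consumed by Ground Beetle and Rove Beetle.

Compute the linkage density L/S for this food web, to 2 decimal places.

L/S = 1.50

There are L = 15 links among S = 10 species.
L/S = 15/10 = 1.5000 ≈ 1.50.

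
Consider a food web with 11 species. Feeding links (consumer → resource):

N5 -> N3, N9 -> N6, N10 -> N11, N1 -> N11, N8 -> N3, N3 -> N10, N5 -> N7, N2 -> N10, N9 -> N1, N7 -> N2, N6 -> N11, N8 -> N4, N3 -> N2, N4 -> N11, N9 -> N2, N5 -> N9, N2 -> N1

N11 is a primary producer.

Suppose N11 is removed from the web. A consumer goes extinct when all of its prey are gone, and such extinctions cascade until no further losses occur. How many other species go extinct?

10

Remove N11.
Round 1: N6 (all prey gone), N4 (all prey gone), N10 (all prey gone), N1 (all prey gone) → extinct.
Round 2: N2 (all prey gone) → extinct.
Round 3: N9 (all prey gone), N7 (all prey gone), N3 (all prey gone) → extinct.
Round 4: N5 (all prey gone), N8 (all prey gone) → extinct.
No further losses. Total secondary extinctions: 10.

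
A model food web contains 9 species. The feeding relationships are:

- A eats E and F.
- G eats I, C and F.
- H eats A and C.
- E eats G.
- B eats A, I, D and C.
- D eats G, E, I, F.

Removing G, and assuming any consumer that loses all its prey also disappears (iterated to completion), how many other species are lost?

1

Remove G.
Round 1: E (all prey gone) → extinct.
No further losses. Total secondary extinctions: 1.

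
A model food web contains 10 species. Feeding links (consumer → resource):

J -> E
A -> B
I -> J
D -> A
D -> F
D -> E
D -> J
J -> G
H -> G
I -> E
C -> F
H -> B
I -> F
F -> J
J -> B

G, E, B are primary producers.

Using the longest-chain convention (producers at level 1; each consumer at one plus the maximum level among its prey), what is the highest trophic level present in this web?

4

Producers (level 1): G, E, B.
G → J → F → I gives I level 4.
No species has a prey at level 4, so no species reaches level 5.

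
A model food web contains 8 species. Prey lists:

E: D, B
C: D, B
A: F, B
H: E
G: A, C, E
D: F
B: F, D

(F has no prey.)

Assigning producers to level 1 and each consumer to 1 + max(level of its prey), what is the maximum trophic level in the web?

5

Producers (level 1): F.
F → D → B → A → G gives G level 5.
No species has a prey at level 5, so no species reaches level 6.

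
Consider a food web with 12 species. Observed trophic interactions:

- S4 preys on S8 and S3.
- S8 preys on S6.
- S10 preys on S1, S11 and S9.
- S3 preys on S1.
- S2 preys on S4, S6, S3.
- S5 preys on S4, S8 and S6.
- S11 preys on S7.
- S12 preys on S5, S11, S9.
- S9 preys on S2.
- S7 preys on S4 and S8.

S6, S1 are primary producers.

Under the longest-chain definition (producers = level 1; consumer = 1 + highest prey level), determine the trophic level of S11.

Trophic level 5

S1 is a producer → level 1.
S3 eats S1 → level 2.
S4 eats S3 (level 2); other prey at levels: S8 2 → level 3.
S7 eats S4 (level 3); other prey at levels: S8 2 → level 4.
S11 eats S7 → level 5.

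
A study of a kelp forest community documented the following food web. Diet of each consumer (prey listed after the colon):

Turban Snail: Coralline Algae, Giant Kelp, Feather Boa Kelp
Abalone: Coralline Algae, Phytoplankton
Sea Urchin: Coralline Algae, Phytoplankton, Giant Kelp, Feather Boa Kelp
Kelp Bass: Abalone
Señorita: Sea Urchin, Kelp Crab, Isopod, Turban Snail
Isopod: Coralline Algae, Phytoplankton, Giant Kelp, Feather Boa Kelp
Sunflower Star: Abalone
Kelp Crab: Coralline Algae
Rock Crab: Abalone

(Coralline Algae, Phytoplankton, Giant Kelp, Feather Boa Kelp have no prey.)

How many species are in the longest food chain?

One longest chain: Coralline Algae → Abalone → Rock Crab.
It has 3 species and 2 links.

3 species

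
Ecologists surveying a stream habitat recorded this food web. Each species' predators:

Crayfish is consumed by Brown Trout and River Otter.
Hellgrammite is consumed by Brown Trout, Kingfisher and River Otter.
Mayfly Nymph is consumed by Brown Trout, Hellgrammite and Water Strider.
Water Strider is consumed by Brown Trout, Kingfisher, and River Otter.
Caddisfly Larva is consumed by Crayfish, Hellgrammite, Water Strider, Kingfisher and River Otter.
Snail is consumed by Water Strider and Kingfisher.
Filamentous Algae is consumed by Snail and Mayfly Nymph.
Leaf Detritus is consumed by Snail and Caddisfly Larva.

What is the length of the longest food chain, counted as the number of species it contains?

4 species

One longest chain: Filamentous Algae → Mayfly Nymph → Hellgrammite → Kingfisher.
It has 4 species and 3 links.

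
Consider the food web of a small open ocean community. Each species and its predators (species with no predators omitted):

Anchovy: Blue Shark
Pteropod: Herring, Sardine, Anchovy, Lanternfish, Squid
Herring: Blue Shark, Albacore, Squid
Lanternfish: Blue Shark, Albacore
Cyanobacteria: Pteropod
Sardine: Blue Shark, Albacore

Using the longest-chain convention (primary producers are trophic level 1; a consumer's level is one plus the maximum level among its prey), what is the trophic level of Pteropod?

Trophic level 2

Cyanobacteria is a producer → level 1.
Pteropod eats Cyanobacteria → level 2.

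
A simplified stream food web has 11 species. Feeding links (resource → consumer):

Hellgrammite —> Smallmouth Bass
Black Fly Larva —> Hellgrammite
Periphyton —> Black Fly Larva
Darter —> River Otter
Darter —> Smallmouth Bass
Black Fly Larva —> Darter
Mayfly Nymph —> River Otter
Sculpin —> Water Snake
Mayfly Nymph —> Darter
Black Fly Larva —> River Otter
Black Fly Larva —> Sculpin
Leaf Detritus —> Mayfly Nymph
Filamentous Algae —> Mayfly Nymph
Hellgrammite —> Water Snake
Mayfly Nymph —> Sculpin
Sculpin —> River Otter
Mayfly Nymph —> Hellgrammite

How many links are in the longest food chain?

3 links

One longest chain: Filamentous Algae → Mayfly Nymph → Hellgrammite → Smallmouth Bass.
It has 4 species and 3 links.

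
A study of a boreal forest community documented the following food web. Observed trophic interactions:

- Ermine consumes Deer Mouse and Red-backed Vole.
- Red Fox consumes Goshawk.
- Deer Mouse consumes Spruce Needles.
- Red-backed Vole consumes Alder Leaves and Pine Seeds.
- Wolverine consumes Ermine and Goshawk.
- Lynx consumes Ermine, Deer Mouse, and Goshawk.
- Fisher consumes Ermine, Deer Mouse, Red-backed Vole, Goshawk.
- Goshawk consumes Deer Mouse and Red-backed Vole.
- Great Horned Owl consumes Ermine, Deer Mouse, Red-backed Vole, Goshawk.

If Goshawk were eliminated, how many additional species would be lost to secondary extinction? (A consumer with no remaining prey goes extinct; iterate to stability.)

Remove Goshawk.
Round 1: Red Fox (all prey gone) → extinct.
No further losses. Total secondary extinctions: 1.

1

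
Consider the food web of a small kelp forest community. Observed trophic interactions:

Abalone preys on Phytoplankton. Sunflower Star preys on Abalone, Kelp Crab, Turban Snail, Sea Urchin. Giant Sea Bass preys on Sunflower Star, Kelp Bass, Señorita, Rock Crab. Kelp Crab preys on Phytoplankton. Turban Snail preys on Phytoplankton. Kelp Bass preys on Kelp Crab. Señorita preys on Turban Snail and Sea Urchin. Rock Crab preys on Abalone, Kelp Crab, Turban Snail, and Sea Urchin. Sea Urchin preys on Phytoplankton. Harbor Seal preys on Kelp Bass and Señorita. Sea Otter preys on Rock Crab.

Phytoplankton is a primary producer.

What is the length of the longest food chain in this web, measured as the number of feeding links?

3 links

One longest chain: Phytoplankton → Kelp Crab → Kelp Bass → Harbor Seal.
It has 4 species and 3 links.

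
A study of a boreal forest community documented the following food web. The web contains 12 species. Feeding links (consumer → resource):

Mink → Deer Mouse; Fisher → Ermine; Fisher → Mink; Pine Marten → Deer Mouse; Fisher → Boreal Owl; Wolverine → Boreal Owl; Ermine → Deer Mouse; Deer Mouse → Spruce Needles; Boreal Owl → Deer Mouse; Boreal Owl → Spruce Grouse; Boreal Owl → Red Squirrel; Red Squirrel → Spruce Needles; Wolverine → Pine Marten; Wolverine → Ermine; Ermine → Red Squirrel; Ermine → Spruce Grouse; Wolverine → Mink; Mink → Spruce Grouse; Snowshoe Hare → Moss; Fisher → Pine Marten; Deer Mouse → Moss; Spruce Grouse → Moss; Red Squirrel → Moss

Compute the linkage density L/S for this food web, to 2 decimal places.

L/S = 1.92

There are L = 23 links among S = 12 species.
L/S = 23/12 = 1.9167 ≈ 1.92.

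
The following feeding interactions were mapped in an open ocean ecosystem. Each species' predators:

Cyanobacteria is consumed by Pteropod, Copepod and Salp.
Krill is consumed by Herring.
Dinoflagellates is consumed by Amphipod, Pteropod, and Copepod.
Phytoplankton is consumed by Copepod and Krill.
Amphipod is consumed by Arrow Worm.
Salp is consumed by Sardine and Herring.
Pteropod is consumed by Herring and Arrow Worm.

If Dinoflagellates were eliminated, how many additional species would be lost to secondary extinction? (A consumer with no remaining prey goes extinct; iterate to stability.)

Remove Dinoflagellates.
Round 1: Amphipod (all prey gone) → extinct.
No further losses. Total secondary extinctions: 1.

1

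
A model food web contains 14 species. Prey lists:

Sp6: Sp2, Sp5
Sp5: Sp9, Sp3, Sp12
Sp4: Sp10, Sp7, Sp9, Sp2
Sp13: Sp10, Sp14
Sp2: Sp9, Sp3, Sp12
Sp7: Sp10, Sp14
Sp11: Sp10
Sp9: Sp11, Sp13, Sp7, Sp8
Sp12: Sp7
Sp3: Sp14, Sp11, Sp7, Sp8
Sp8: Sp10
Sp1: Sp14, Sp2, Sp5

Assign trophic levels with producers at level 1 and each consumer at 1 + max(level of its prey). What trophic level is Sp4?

Sp10 is a producer → level 1.
Sp7 eats Sp10 (level 1); other prey at levels: Sp14 1 → level 2.
Sp12 eats Sp7 → level 3.
Sp2 eats Sp12 (level 3); other prey at levels: Sp9 3, Sp3 3 → level 4.
Sp4 eats Sp2 (level 4); other prey at levels: Sp10 1, Sp7 2, Sp9 3 → level 5.

Trophic level 5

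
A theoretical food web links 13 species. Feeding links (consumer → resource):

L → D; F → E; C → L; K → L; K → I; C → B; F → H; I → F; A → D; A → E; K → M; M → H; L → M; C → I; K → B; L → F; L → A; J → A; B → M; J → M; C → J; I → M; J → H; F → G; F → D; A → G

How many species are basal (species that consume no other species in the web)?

4

Basal species (no prey listed): H, E, G, D.
Count: 4.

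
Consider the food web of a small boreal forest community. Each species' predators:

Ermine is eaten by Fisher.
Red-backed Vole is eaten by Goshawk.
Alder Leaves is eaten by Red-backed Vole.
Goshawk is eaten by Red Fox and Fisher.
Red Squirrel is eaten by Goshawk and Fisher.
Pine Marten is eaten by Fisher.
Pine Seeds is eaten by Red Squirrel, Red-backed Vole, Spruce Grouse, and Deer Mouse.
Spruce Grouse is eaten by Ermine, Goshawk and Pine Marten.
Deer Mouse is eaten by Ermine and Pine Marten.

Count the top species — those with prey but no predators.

2

Top species (has prey, but nothing eats it): Red Fox, Fisher.
Count: 2.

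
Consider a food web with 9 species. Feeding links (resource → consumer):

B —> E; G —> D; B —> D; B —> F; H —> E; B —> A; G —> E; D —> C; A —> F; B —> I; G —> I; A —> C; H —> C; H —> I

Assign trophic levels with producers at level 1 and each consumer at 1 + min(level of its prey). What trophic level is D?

G is a producer → level 1.
D eats G → level 2.

Trophic level 2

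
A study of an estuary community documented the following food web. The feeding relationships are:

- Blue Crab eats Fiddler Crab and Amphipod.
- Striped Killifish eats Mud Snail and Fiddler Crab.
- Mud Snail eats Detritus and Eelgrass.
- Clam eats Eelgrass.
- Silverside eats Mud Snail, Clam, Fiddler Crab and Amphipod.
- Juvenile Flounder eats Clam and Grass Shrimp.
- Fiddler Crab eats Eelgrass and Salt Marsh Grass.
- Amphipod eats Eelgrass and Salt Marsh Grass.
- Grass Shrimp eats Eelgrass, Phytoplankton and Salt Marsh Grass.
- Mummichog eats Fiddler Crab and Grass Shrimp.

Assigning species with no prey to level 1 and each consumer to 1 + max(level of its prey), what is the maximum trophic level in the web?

3

Basal resources (level 1): Detritus, Eelgrass, Phytoplankton, Salt Marsh Grass.
Eelgrass → Amphipod → Blue Crab gives Blue Crab level 3.
No species has a prey at level 3, so no species reaches level 4.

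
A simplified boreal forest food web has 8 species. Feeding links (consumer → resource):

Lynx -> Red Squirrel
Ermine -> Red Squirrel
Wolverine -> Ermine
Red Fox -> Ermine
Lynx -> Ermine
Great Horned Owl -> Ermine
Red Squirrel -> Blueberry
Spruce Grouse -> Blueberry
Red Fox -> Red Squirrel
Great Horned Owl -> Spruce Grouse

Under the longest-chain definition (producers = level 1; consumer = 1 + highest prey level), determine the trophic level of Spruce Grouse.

Trophic level 2

Blueberry is a producer → level 1.
Spruce Grouse eats Blueberry → level 2.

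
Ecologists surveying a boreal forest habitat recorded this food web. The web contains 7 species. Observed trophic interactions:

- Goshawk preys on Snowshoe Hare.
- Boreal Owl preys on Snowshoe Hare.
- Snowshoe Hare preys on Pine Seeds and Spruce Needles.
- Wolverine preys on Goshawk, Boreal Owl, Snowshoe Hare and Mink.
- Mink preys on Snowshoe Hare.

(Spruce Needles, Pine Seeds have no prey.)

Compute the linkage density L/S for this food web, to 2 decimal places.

There are L = 9 links among S = 7 species.
L/S = 9/7 = 1.2857 ≈ 1.29.

L/S = 1.29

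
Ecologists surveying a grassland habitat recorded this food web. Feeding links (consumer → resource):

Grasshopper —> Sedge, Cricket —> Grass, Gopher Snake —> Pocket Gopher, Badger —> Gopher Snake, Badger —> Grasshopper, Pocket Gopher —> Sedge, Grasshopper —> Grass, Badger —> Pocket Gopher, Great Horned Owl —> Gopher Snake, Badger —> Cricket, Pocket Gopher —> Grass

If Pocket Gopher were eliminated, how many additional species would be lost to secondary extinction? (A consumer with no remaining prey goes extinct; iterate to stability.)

Remove Pocket Gopher.
Round 1: Gopher Snake (all prey gone) → extinct.
Round 2: Great Horned Owl (all prey gone) → extinct.
No further losses. Total secondary extinctions: 2.

2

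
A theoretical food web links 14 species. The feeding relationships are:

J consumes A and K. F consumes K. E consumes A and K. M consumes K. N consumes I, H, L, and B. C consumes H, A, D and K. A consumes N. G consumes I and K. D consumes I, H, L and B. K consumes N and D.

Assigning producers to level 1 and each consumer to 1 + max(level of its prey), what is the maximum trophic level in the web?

4

Producers (level 1): H, I, L, B.
H → N → K → M gives M level 4.
No species has a prey at level 4, so no species reaches level 5.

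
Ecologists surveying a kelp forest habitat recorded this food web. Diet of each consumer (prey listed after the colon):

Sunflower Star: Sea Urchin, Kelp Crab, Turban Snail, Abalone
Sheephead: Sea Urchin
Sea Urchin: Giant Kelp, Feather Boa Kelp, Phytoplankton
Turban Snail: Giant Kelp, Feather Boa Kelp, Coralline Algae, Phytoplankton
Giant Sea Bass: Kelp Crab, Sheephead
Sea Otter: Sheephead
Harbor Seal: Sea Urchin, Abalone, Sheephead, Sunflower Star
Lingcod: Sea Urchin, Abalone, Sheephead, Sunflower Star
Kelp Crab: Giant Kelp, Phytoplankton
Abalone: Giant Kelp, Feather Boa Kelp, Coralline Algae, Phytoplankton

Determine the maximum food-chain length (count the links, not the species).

3 links

One longest chain: Giant Kelp → Sea Urchin → Sheephead → Lingcod.
It has 4 species and 3 links.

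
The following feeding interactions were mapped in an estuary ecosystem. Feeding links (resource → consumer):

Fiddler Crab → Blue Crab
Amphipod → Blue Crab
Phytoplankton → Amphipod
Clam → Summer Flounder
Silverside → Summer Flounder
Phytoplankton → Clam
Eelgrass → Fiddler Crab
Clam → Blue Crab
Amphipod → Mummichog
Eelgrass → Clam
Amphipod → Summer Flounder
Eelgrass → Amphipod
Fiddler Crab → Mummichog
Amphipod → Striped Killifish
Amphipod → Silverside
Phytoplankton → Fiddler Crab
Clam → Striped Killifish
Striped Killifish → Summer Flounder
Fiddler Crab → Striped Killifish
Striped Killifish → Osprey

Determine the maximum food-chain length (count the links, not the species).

One longest chain: Eelgrass → Amphipod → Striped Killifish → Osprey.
It has 4 species and 3 links.

3 links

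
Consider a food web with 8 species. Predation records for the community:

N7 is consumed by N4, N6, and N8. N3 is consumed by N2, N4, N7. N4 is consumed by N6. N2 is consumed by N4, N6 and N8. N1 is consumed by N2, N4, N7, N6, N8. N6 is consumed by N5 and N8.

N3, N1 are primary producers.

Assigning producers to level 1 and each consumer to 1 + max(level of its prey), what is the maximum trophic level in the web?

5

Producers (level 1): N3, N1.
N3 → N2 → N4 → N6 → N5 gives N5 level 5.
No species has a prey at level 5, so no species reaches level 6.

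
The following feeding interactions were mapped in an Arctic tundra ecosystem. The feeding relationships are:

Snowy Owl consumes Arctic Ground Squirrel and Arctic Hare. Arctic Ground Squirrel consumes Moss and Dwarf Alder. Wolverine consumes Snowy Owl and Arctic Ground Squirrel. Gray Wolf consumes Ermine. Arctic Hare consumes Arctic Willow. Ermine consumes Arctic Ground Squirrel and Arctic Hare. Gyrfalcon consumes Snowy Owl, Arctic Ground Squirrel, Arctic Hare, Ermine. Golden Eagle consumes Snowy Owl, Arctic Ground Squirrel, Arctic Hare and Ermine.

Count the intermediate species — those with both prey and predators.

Intermediate species (has both prey and predators): Arctic Ground Squirrel, Arctic Hare, Snowy Owl, Ermine.
Count: 4.

4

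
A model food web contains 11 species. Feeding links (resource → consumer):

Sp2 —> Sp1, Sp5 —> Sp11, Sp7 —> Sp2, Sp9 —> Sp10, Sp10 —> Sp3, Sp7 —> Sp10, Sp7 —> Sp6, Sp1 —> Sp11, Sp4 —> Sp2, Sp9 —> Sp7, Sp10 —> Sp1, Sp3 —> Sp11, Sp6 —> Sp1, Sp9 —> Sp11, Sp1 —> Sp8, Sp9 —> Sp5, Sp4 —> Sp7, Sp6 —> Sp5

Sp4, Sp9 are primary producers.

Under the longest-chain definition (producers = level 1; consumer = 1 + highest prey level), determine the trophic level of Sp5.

Sp4 is a producer → level 1.
Sp7 eats Sp4 (level 1); other prey at levels: Sp9 1 → level 2.
Sp6 eats Sp7 → level 3.
Sp5 eats Sp6 (level 3); other prey at levels: Sp9 1 → level 4.

Trophic level 4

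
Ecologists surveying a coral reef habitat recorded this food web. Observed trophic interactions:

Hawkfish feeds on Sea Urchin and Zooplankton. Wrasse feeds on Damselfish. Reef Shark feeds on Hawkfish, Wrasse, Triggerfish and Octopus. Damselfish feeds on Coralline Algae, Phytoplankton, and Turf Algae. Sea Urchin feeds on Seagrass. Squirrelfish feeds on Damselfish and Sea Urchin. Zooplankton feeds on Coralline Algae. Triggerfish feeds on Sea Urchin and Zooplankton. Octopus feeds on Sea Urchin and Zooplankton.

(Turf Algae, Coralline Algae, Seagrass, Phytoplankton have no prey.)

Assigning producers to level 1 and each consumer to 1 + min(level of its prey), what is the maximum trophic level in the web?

4

Producers (level 1): Turf Algae, Coralline Algae, Seagrass, Phytoplankton.
Following each consumer down to its lowest-level prey: Turf Algae → Damselfish → Wrasse → Reef Shark (levels 1 through 4).
All prey of Reef Shark (Wrasse 3, Triggerfish 3, Hawkfish 3, Octopus 3) are at level 3 or above, so Reef Shark is at level 1 + 3 = 4.
Every consumer has at least one prey at level 3 or below, so none exceeds level 4.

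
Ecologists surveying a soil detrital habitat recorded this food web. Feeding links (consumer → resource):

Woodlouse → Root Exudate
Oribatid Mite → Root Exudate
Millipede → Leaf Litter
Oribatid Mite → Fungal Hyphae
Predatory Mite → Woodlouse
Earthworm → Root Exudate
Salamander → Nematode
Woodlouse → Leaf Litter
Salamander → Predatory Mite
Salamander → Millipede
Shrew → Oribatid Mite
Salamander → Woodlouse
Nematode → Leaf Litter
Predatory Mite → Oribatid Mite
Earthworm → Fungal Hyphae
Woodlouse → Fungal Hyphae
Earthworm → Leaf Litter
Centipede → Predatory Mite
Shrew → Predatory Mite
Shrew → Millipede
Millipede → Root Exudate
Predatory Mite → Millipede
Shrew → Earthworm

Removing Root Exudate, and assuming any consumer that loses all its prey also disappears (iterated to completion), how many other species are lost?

0

Remove Root Exudate.
Every predator of it retains at least one other prey: Oribatid Mite still has Fungal Hyphae; Millipede still has Leaf Litter; Woodlouse still has Fungal Hyphae, Leaf Litter; Earthworm still has Fungal Hyphae, Leaf Litter.
No consumer loses all prey, so no secondary extinctions occur.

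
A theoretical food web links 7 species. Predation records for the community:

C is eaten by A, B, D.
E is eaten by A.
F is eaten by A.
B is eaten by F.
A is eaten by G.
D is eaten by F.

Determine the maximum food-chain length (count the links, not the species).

4 links

One longest chain: C → D → F → A → G.
It has 5 species and 4 links.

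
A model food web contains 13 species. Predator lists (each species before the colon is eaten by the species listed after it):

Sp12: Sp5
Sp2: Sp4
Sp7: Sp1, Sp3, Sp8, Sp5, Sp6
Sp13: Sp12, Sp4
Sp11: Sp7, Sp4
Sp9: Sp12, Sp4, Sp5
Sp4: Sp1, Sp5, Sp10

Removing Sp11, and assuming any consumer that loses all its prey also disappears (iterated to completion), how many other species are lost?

4

Remove Sp11.
Round 1: Sp7 (all prey gone) → extinct.
Round 2: Sp3 (all prey gone), Sp8 (all prey gone), Sp6 (all prey gone) → extinct.
No further losses. Total secondary extinctions: 4.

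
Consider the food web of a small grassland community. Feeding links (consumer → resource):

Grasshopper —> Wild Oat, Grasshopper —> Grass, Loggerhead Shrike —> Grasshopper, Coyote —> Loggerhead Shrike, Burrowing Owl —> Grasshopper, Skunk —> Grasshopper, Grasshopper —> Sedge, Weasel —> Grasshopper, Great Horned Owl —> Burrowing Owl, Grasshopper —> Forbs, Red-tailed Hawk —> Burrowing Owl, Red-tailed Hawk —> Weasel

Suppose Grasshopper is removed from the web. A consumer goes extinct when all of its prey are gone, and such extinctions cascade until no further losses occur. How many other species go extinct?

Remove Grasshopper.
Round 1: Skunk (all prey gone), Weasel (all prey gone), Burrowing Owl (all prey gone), Loggerhead Shrike (all prey gone) → extinct.
Round 2: Great Horned Owl (all prey gone), Red-tailed Hawk (all prey gone), Coyote (all prey gone) → extinct.
No further losses. Total secondary extinctions: 7.

7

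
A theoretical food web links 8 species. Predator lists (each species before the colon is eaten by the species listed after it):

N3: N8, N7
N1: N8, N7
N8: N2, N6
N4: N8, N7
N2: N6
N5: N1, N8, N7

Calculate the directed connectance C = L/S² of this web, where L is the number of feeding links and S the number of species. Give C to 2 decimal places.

The web has S = 8 species and L = 12 feeding links.
C = L / S² = 12 / 64 = 0.1875 ≈ 0.19.

C = 0.19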